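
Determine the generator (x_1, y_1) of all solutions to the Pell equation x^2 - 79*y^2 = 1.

First expand sqrt(79) as a continued fraction. With x_i = (sqrt(79) + m_i)/d_i and (m_0, d_0) = (0, 1): a_0 = floor(sqrt(79)) = 8, since 8^2 = 64 <= 79 < 81 = 9^2.
Iterate m_{i+1} = d_i*a_i - m_i, d_{i+1} = (79 - m_{i+1}^2)/d_i, a_{i+1} = floor((a_0 + m_{i+1})/d_{i+1}):
  m_1 = 1*8 - 0 = 8, d_1 = (79 - 8^2)/1 = 15/1 = 15, a_1 = floor((8 + 8)/15) = 1.
  m_2 = 15*1 - 8 = 7, d_2 = (79 - 7^2)/15 = 30/15 = 2, a_2 = floor((8 + 7)/2) = 7.
  m_3 = 2*7 - 7 = 7, d_3 = (79 - 7^2)/2 = 30/2 = 15, a_3 = floor((8 + 7)/15) = 1.
  m_4 = 15*1 - 7 = 8, d_4 = (79 - 8^2)/15 = 15/15 = 1, a_4 = floor((8 + 8)/1) = 16.
  m_5 = 1*16 - 8 = 8, d_5 = (79 - 8^2)/1 = 15/1 = 15: (m_5, d_5) = (m_1, d_1) = (8, 15), so from here the quotients repeat a_1, ..., a_4; the period length is 4.
So sqrt(79) = [8; (1, 7, 1, 16)] with period length k = 4.
k is even, so the fundamental solution of x^2 - 79y^2 = 1 is (p_{k-1}, q_{k-1}) = (p_3, q_3); compute convergents through index 3.
Convergents (p_i = a_i*p_{i-1} + p_{i-2}, q_i = a_i*q_{i-1} + q_{i-2} with p_{-2}=0, p_{-1}=1, q_{-2}=1, q_{-1}=0):
  i=0: a_0=8, p_0 = 8*1 + 0 = 8, q_0 = 8*0 + 1 = 1.
  i=1: a_1=1, p_1 = 1*8 + 1 = 9, q_1 = 1*1 + 0 = 1.
  i=2: a_2=7, p_2 = 7*9 + 8 = 71, q_2 = 7*1 + 1 = 8.
  i=3: a_3=1, p_3 = 1*71 + 9 = 80, q_3 = 1*8 + 1 = 9.
Check: 80^2 - 79*9^2 = 6400 - 6399 = 1, so (x, y) = (80, 9) solves the equation, and by the theorem it is the least positive solution.

(x, y) = (80, 9)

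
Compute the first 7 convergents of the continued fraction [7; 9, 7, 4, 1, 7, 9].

Using the convergent recurrence p_i = a_i*p_{i-1} + p_{i-2}, q_i = a_i*q_{i-1} + q_{i-2} with p_{-2}=0, p_{-1}=1, q_{-2}=1, q_{-1}=0:
  i=0: a_0=7, p_0 = 7*1 + 0 = 7, q_0 = 7*0 + 1 = 1.
  i=1: a_1=9, p_1 = 9*7 + 1 = 64, q_1 = 9*1 + 0 = 9.
  i=2: a_2=7, p_2 = 7*64 + 7 = 455, q_2 = 7*9 + 1 = 64.
  i=3: a_3=4, p_3 = 4*455 + 64 = 1884, q_3 = 4*64 + 9 = 265.
  i=4: a_4=1, p_4 = 1*1884 + 455 = 2339, q_4 = 1*265 + 64 = 329.
  i=5: a_5=7, p_5 = 7*2339 + 1884 = 18257, q_5 = 7*329 + 265 = 2568.
  i=6: a_6=9, p_6 = 9*18257 + 2339 = 166652, q_6 = 9*2568 + 329 = 23441.

7/1, 64/9, 455/64, 1884/265, 2339/329, 18257/2568, 166652/23441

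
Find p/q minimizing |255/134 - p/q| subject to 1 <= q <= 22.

Expand x = 255/134 as a continued fraction with the Euclidean algorithm:
  255 = 1*134 + 121, so a_0 = 1.
  134 = 1*121 + 13, so a_1 = 1.
  121 = 9*13 + 4, so a_2 = 9.
  13 = 3*4 + 1, so a_3 = 3.
  4 = 4*1 + 0, so a_4 = 4.
so x = [1; 1, 9, 3, 4].
Convergents (p_i = a_i*p_{i-1} + p_{i-2}, q_i = a_i*q_{i-1} + q_{i-2} with p_{-2}=0, p_{-1}=1, q_{-2}=1, q_{-1}=0), until the denominator exceeds 22:
  i=0: a_0=1, p_0 = 1*1 + 0 = 1, q_0 = 1*0 + 1 = 1.
  i=1: a_1=1, p_1 = 1*1 + 1 = 2, q_1 = 1*1 + 0 = 1.
  i=2: a_2=9, p_2 = 9*2 + 1 = 19, q_2 = 9*1 + 1 = 10.
  i=3: a_3=3, p_3 = 3*19 + 2 = 59, q_3 = 3*10 + 1 = 31.
q_3 = 31 > 22, so the last convergent with denominator <= 22 is p_2/q_2 = 19/10.
The closest fraction with denominator <= 22 is either p_2/q_2 or the intermediate fraction (k*p_2 + p_1)/(k*q_2 + q_1) with the largest k >= 1 whose denominator stays <= 22; these approach x as k grows, and every other convergent or intermediate fraction in range is farther away.
Largest k: floor((22 - q_1)/q_2) = floor((22 - 1)/10) = 2.
That gives (2*19 + 2)/(2*10 + 1) = 40/21.
Compare the errors: |x - 19/10| = |255*10 - 19*134|/(134*10) = 4/1340, and |x - 40/21| = |255*21 - 40*134|/(134*21) = 5/2814.
Cross-multiplying, 5*1340 = 6700 < 11256 = 4*2814, so 5/2814 is smaller: the intermediate fraction 40/21 is closer to x than 19/10.

40/21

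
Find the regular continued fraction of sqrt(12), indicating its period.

[3; (2, 6)]

Write x_i = (sqrt(12) + m_i)/d_i with (m_0, d_0) = (0, 1). a_0 = floor(sqrt(12)) = 3, since 3^2 = 9 <= 12 < 16 = 4^2.
Iterate m_{i+1} = d_i*a_i - m_i, d_{i+1} = (12 - m_{i+1}^2)/d_i, a_{i+1} = floor((a_0 + m_{i+1})/d_{i+1}):
  m_1 = 1*3 - 0 = 3, d_1 = (12 - 3^2)/1 = 3/1 = 3, a_1 = floor((3 + 3)/3) = 2.
  m_2 = 3*2 - 3 = 3, d_2 = (12 - 3^2)/3 = 3/3 = 1, a_2 = floor((3 + 3)/1) = 6.
  m_3 = 1*6 - 3 = 3, d_3 = (12 - 3^2)/1 = 3/1 = 3: (m_3, d_3) = (m_1, d_1) = (3, 3), so from here the quotients repeat a_1, a_2; the period length is 2.
Hence the expansion of sqrt(12) is a_0 = 3 followed by the repeating block 2, 6 (period 2).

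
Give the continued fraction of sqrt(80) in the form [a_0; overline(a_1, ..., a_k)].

Write x_i = (sqrt(80) + m_i)/d_i with (m_0, d_0) = (0, 1). a_0 = floor(sqrt(80)) = 8, since 8^2 = 64 <= 80 < 81 = 9^2.
Iterate m_{i+1} = d_i*a_i - m_i, d_{i+1} = (80 - m_{i+1}^2)/d_i, a_{i+1} = floor((a_0 + m_{i+1})/d_{i+1}):
  m_1 = 1*8 - 0 = 8, d_1 = (80 - 8^2)/1 = 16/1 = 16, a_1 = floor((8 + 8)/16) = 1.
  m_2 = 16*1 - 8 = 8, d_2 = (80 - 8^2)/16 = 16/16 = 1, a_2 = floor((8 + 8)/1) = 16.
  m_3 = 1*16 - 8 = 8, d_3 = (80 - 8^2)/1 = 16/1 = 16: (m_3, d_3) = (m_1, d_1) = (8, 16), so from here the quotients repeat a_1, a_2; the period length is 2.
Hence the expansion of sqrt(80) is a_0 = 8 followed by the repeating block 1, 16 (period 2).

[8; overline(1, 16)]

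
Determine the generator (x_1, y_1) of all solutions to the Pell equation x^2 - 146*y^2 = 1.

First expand sqrt(146) as a continued fraction. With x_i = (sqrt(146) + m_i)/d_i and (m_0, d_0) = (0, 1): a_0 = floor(sqrt(146)) = 12, since 12^2 = 144 <= 146 < 169 = 13^2.
Iterate m_{i+1} = d_i*a_i - m_i, d_{i+1} = (146 - m_{i+1}^2)/d_i, a_{i+1} = floor((a_0 + m_{i+1})/d_{i+1}):
  m_1 = 1*12 - 0 = 12, d_1 = (146 - 12^2)/1 = 2/1 = 2, a_1 = floor((12 + 12)/2) = 12.
  m_2 = 2*12 - 12 = 12, d_2 = (146 - 12^2)/2 = 2/2 = 1, a_2 = floor((12 + 12)/1) = 24.
  m_3 = 1*24 - 12 = 12, d_3 = (146 - 12^2)/1 = 2/1 = 2: (m_3, d_3) = (m_1, d_1) = (12, 2), so from here the quotients repeat a_1, a_2; the period length is 2.
So sqrt(146) = [12; (12, 24)] with period length k = 2.
k is even, so the fundamental solution of x^2 - 146y^2 = 1 is (p_{k-1}, q_{k-1}) = (p_1, q_1); compute convergents through index 1.
Convergents (p_i = a_i*p_{i-1} + p_{i-2}, q_i = a_i*q_{i-1} + q_{i-2} with p_{-2}=0, p_{-1}=1, q_{-2}=1, q_{-1}=0):
  i=0: a_0=12, p_0 = 12*1 + 0 = 12, q_0 = 12*0 + 1 = 1.
  i=1: a_1=12, p_1 = 12*12 + 1 = 145, q_1 = 12*1 + 0 = 12.
Check: 145^2 - 146*12^2 = 21025 - 21024 = 1, so (x, y) = (145, 12) solves the equation, and by the theorem it is the least positive solution.

(x, y) = (145, 12)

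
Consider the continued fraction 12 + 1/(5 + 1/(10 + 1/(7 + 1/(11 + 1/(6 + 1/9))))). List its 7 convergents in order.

12/1, 61/5, 622/51, 4415/362, 49187/4033, 299537/24560, 2745020/225073

Using the convergent recurrence p_i = a_i*p_{i-1} + p_{i-2}, q_i = a_i*q_{i-1} + q_{i-2} with p_{-2}=0, p_{-1}=1, q_{-2}=1, q_{-1}=0:
  i=0: a_0=12, p_0 = 12*1 + 0 = 12, q_0 = 12*0 + 1 = 1.
  i=1: a_1=5, p_1 = 5*12 + 1 = 61, q_1 = 5*1 + 0 = 5.
  i=2: a_2=10, p_2 = 10*61 + 12 = 622, q_2 = 10*5 + 1 = 51.
  i=3: a_3=7, p_3 = 7*622 + 61 = 4415, q_3 = 7*51 + 5 = 362.
  i=4: a_4=11, p_4 = 11*4415 + 622 = 49187, q_4 = 11*362 + 51 = 4033.
  i=5: a_5=6, p_5 = 6*49187 + 4415 = 299537, q_5 = 6*4033 + 362 = 24560.
  i=6: a_6=9, p_6 = 9*299537 + 49187 = 2745020, q_6 = 9*24560 + 4033 = 225073.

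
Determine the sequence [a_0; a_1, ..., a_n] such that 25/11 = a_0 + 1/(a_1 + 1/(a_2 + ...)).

[2; 3, 1, 2]

Run the Euclidean algorithm on 25 and 11; the successive quotients are the partial quotients a_0, a_1, ... (each step inverts the fractional part left over by the previous one):
  25 = 2*11 + 3, so a_0 = 2.
  11 = 3*3 + 2, so a_1 = 3.
  3 = 1*2 + 1, so a_2 = 1.
  2 = 2*1 + 0, so a_3 = 2.
The remainder reaches 0 after 4 divisions, so the expansion has 4 partial quotients, read off in order.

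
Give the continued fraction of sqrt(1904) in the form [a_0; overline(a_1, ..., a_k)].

Write x_i = (sqrt(1904) + m_i)/d_i with (m_0, d_0) = (0, 1). a_0 = floor(sqrt(1904)) = 43, since 43^2 = 1849 <= 1904 < 1936 = 44^2.
Iterate m_{i+1} = d_i*a_i - m_i, d_{i+1} = (1904 - m_{i+1}^2)/d_i, a_{i+1} = floor((a_0 + m_{i+1})/d_{i+1}):
  m_1 = 1*43 - 0 = 43, d_1 = (1904 - 43^2)/1 = 55/1 = 55, a_1 = floor((43 + 43)/55) = 1.
  m_2 = 55*1 - 43 = 12, d_2 = (1904 - 12^2)/55 = 1760/55 = 32, a_2 = floor((43 + 12)/32) = 1.
  m_3 = 32*1 - 12 = 20, d_3 = (1904 - 20^2)/32 = 1504/32 = 47, a_3 = floor((43 + 20)/47) = 1.
  m_4 = 47*1 - 20 = 27, d_4 = (1904 - 27^2)/47 = 1175/47 = 25, a_4 = floor((43 + 27)/25) = 2.
  m_5 = 25*2 - 27 = 23, d_5 = (1904 - 23^2)/25 = 1375/25 = 55, a_5 = floor((43 + 23)/55) = 1.
  m_6 = 55*1 - 23 = 32, d_6 = (1904 - 32^2)/55 = 880/55 = 16, a_6 = floor((43 + 32)/16) = 4.
  m_7 = 16*4 - 32 = 32, d_7 = (1904 - 32^2)/16 = 880/16 = 55, a_7 = floor((43 + 32)/55) = 1.
  m_8 = 55*1 - 32 = 23, d_8 = (1904 - 23^2)/55 = 1375/55 = 25, a_8 = floor((43 + 23)/25) = 2.
  m_9 = 25*2 - 23 = 27, d_9 = (1904 - 27^2)/25 = 1175/25 = 47, a_9 = floor((43 + 27)/47) = 1.
  m_10 = 47*1 - 27 = 20, d_10 = (1904 - 20^2)/47 = 1504/47 = 32, a_10 = floor((43 + 20)/32) = 1.
  m_11 = 32*1 - 20 = 12, d_11 = (1904 - 12^2)/32 = 1760/32 = 55, a_11 = floor((43 + 12)/55) = 1.
  m_12 = 55*1 - 12 = 43, d_12 = (1904 - 43^2)/55 = 55/55 = 1, a_12 = floor((43 + 43)/1) = 86.
  m_13 = 1*86 - 43 = 43, d_13 = (1904 - 43^2)/1 = 55/1 = 55: (m_13, d_13) = (m_1, d_1) = (43, 55), so from here the quotients repeat a_1, ..., a_12; the period length is 12.
Hence the expansion of sqrt(1904) is a_0 = 43 followed by the repeating block 1, 1, 1, 2, 1, 4, 1, 2, 1, 1, 1, 86 (period 12).

[43; overline(1, 1, 1, 2, 1, 4, 1, 2, 1, 1, 1, 86)]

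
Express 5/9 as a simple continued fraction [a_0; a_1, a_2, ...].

[0; 1, 1, 4]

Run the Euclidean algorithm on 5 and 9; the successive quotients are the partial quotients a_0, a_1, ... (each step inverts the fractional part left over by the previous one):
  5 = 0*9 + 5, so a_0 = 0.
  9 = 1*5 + 4, so a_1 = 1.
  5 = 1*4 + 1, so a_2 = 1.
  4 = 4*1 + 0, so a_3 = 4.
The remainder reaches 0 after 4 divisions, so the expansion has 4 partial quotients, read off in order.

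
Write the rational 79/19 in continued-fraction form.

[4; 6, 3]

Run the Euclidean algorithm on 79 and 19; the successive quotients are the partial quotients a_0, a_1, ... (each step inverts the fractional part left over by the previous one):
  79 = 4*19 + 3, so a_0 = 4.
  19 = 6*3 + 1, so a_1 = 6.
  3 = 3*1 + 0, so a_2 = 3.
The remainder reaches 0 after 3 divisions, so the expansion has 3 partial quotients, read off in order.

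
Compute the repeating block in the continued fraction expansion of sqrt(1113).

[33; (2, 1, 3, 3, 1, 8, 1, 3, 3, 1, 2, 66)]

Write x_i = (sqrt(1113) + m_i)/d_i with (m_0, d_0) = (0, 1). a_0 = floor(sqrt(1113)) = 33, since 33^2 = 1089 <= 1113 < 1156 = 34^2.
Iterate m_{i+1} = d_i*a_i - m_i, d_{i+1} = (1113 - m_{i+1}^2)/d_i, a_{i+1} = floor((a_0 + m_{i+1})/d_{i+1}):
  m_1 = 1*33 - 0 = 33, d_1 = (1113 - 33^2)/1 = 24/1 = 24, a_1 = floor((33 + 33)/24) = 2.
  m_2 = 24*2 - 33 = 15, d_2 = (1113 - 15^2)/24 = 888/24 = 37, a_2 = floor((33 + 15)/37) = 1.
  m_3 = 37*1 - 15 = 22, d_3 = (1113 - 22^2)/37 = 629/37 = 17, a_3 = floor((33 + 22)/17) = 3.
  m_4 = 17*3 - 22 = 29, d_4 = (1113 - 29^2)/17 = 272/17 = 16, a_4 = floor((33 + 29)/16) = 3.
  m_5 = 16*3 - 29 = 19, d_5 = (1113 - 19^2)/16 = 752/16 = 47, a_5 = floor((33 + 19)/47) = 1.
  m_6 = 47*1 - 19 = 28, d_6 = (1113 - 28^2)/47 = 329/47 = 7, a_6 = floor((33 + 28)/7) = 8.
  m_7 = 7*8 - 28 = 28, d_7 = (1113 - 28^2)/7 = 329/7 = 47, a_7 = floor((33 + 28)/47) = 1.
  m_8 = 47*1 - 28 = 19, d_8 = (1113 - 19^2)/47 = 752/47 = 16, a_8 = floor((33 + 19)/16) = 3.
  m_9 = 16*3 - 19 = 29, d_9 = (1113 - 29^2)/16 = 272/16 = 17, a_9 = floor((33 + 29)/17) = 3.
  m_10 = 17*3 - 29 = 22, d_10 = (1113 - 22^2)/17 = 629/17 = 37, a_10 = floor((33 + 22)/37) = 1.
  m_11 = 37*1 - 22 = 15, d_11 = (1113 - 15^2)/37 = 888/37 = 24, a_11 = floor((33 + 15)/24) = 2.
  m_12 = 24*2 - 15 = 33, d_12 = (1113 - 33^2)/24 = 24/24 = 1, a_12 = floor((33 + 33)/1) = 66.
  m_13 = 1*66 - 33 = 33, d_13 = (1113 - 33^2)/1 = 24/1 = 24: (m_13, d_13) = (m_1, d_1) = (33, 24), so from here the quotients repeat a_1, ..., a_12; the period length is 12.
Hence the expansion of sqrt(1113) is a_0 = 33 followed by the repeating block 2, 1, 3, 3, 1, 8, 1, 3, 3, 1, 2, 66 (period 12).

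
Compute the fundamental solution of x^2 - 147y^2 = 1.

(x, y) = (97, 8)

First expand sqrt(147) as a continued fraction. With x_i = (sqrt(147) + m_i)/d_i and (m_0, d_0) = (0, 1): a_0 = floor(sqrt(147)) = 12, since 12^2 = 144 <= 147 < 169 = 13^2.
Iterate m_{i+1} = d_i*a_i - m_i, d_{i+1} = (147 - m_{i+1}^2)/d_i, a_{i+1} = floor((a_0 + m_{i+1})/d_{i+1}):
  m_1 = 1*12 - 0 = 12, d_1 = (147 - 12^2)/1 = 3/1 = 3, a_1 = floor((12 + 12)/3) = 8.
  m_2 = 3*8 - 12 = 12, d_2 = (147 - 12^2)/3 = 3/3 = 1, a_2 = floor((12 + 12)/1) = 24.
  m_3 = 1*24 - 12 = 12, d_3 = (147 - 12^2)/1 = 3/1 = 3: (m_3, d_3) = (m_1, d_1) = (12, 3), so from here the quotients repeat a_1, a_2; the period length is 2.
So sqrt(147) = [12; (8, 24)] with period length k = 2.
k is even, so the fundamental solution of x^2 - 147y^2 = 1 is (p_{k-1}, q_{k-1}) = (p_1, q_1); compute convergents through index 1.
Convergents (p_i = a_i*p_{i-1} + p_{i-2}, q_i = a_i*q_{i-1} + q_{i-2} with p_{-2}=0, p_{-1}=1, q_{-2}=1, q_{-1}=0):
  i=0: a_0=12, p_0 = 12*1 + 0 = 12, q_0 = 12*0 + 1 = 1.
  i=1: a_1=8, p_1 = 8*12 + 1 = 97, q_1 = 8*1 + 0 = 8.
Check: 97^2 - 147*8^2 = 9409 - 9408 = 1, so (x, y) = (97, 8) solves the equation, and by the theorem it is the least positive solution.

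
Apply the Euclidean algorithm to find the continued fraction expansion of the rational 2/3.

[0; 1, 2]

Run the Euclidean algorithm on 2 and 3; the successive quotients are the partial quotients a_0, a_1, ... (each step inverts the fractional part left over by the previous one):
  2 = 0*3 + 2, so a_0 = 0.
  3 = 1*2 + 1, so a_1 = 1.
  2 = 2*1 + 0, so a_2 = 2.
The remainder reaches 0 after 3 divisions, so the expansion has 3 partial quotients, read off in order.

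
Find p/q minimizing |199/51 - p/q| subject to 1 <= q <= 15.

Expand x = 199/51 as a continued fraction with the Euclidean algorithm:
  199 = 3*51 + 46, so a_0 = 3.
  51 = 1*46 + 5, so a_1 = 1.
  46 = 9*5 + 1, so a_2 = 9.
  5 = 5*1 + 0, so a_3 = 5.
so x = [3; 1, 9, 5].
Convergents (p_i = a_i*p_{i-1} + p_{i-2}, q_i = a_i*q_{i-1} + q_{i-2} with p_{-2}=0, p_{-1}=1, q_{-2}=1, q_{-1}=0), until the denominator exceeds 15:
  i=0: a_0=3, p_0 = 3*1 + 0 = 3, q_0 = 3*0 + 1 = 1.
  i=1: a_1=1, p_1 = 1*3 + 1 = 4, q_1 = 1*1 + 0 = 1.
  i=2: a_2=9, p_2 = 9*4 + 3 = 39, q_2 = 9*1 + 1 = 10.
  i=3: a_3=5, p_3 = 5*39 + 4 = 199, q_3 = 5*10 + 1 = 51.
q_3 = 51 > 15, so the last convergent with denominator <= 15 is p_2/q_2 = 39/10.
The closest fraction with denominator <= 15 is either p_2/q_2 or the intermediate fraction (k*p_2 + p_1)/(k*q_2 + q_1) with the largest k >= 1 whose denominator stays <= 15; these approach x as k grows, and every other convergent or intermediate fraction in range is farther away.
Largest k: floor((15 - q_1)/q_2) = floor((15 - 1)/10) = 1.
That gives (1*39 + 4)/(1*10 + 1) = 43/11.
Compare the errors: |x - 39/10| = |199*10 - 39*51|/(51*10) = 1/510, and |x - 43/11| = |199*11 - 43*51|/(51*11) = 4/561.
Cross-multiplying, 1*561 = 561 < 2040 = 4*510, so 1/510 is smaller: the convergent 39/10 is closer to x than 43/11.

39/10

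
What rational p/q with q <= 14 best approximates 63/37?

Expand x = 63/37 as a continued fraction with the Euclidean algorithm:
  63 = 1*37 + 26, so a_0 = 1.
  37 = 1*26 + 11, so a_1 = 1.
  26 = 2*11 + 4, so a_2 = 2.
  11 = 2*4 + 3, so a_3 = 2.
  4 = 1*3 + 1, so a_4 = 1.
  3 = 3*1 + 0, so a_5 = 3.
so x = [1; 1, 2, 2, 1, 3].
Convergents (p_i = a_i*p_{i-1} + p_{i-2}, q_i = a_i*q_{i-1} + q_{i-2} with p_{-2}=0, p_{-1}=1, q_{-2}=1, q_{-1}=0), until the denominator exceeds 14:
  i=0: a_0=1, p_0 = 1*1 + 0 = 1, q_0 = 1*0 + 1 = 1.
  i=1: a_1=1, p_1 = 1*1 + 1 = 2, q_1 = 1*1 + 0 = 1.
  i=2: a_2=2, p_2 = 2*2 + 1 = 5, q_2 = 2*1 + 1 = 3.
  i=3: a_3=2, p_3 = 2*5 + 2 = 12, q_3 = 2*3 + 1 = 7.
  i=4: a_4=1, p_4 = 1*12 + 5 = 17, q_4 = 1*7 + 3 = 10.
  i=5: a_5=3, p_5 = 3*17 + 12 = 63, q_5 = 3*10 + 7 = 37.
q_5 = 37 > 14, so the last convergent with denominator <= 14 is p_4/q_4 = 17/10.
The closest fraction with denominator <= 14 is either p_4/q_4 or the intermediate fraction (k*p_4 + p_3)/(k*q_4 + q_3) with the largest k >= 1 whose denominator stays <= 14; these approach x as k grows, and every other convergent or intermediate fraction in range is farther away.
Largest k: floor((14 - q_3)/q_4) = floor((14 - 7)/10) = 0.
Since k = 0, no intermediate fraction beyond p_4/q_4 has denominator <= 14, so the convergent 17/10 is the closest (its error is |63*10 - 17*37|/(37*10) = 1/370).

17/10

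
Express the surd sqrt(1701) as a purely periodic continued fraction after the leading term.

[41; (4, 8, 1, 10, 1, 8, 4, 82)]

Write x_i = (sqrt(1701) + m_i)/d_i with (m_0, d_0) = (0, 1). a_0 = floor(sqrt(1701)) = 41, since 41^2 = 1681 <= 1701 < 1764 = 42^2.
Iterate m_{i+1} = d_i*a_i - m_i, d_{i+1} = (1701 - m_{i+1}^2)/d_i, a_{i+1} = floor((a_0 + m_{i+1})/d_{i+1}):
  m_1 = 1*41 - 0 = 41, d_1 = (1701 - 41^2)/1 = 20/1 = 20, a_1 = floor((41 + 41)/20) = 4.
  m_2 = 20*4 - 41 = 39, d_2 = (1701 - 39^2)/20 = 180/20 = 9, a_2 = floor((41 + 39)/9) = 8.
  m_3 = 9*8 - 39 = 33, d_3 = (1701 - 33^2)/9 = 612/9 = 68, a_3 = floor((41 + 33)/68) = 1.
  m_4 = 68*1 - 33 = 35, d_4 = (1701 - 35^2)/68 = 476/68 = 7, a_4 = floor((41 + 35)/7) = 10.
  m_5 = 7*10 - 35 = 35, d_5 = (1701 - 35^2)/7 = 476/7 = 68, a_5 = floor((41 + 35)/68) = 1.
  m_6 = 68*1 - 35 = 33, d_6 = (1701 - 33^2)/68 = 612/68 = 9, a_6 = floor((41 + 33)/9) = 8.
  m_7 = 9*8 - 33 = 39, d_7 = (1701 - 39^2)/9 = 180/9 = 20, a_7 = floor((41 + 39)/20) = 4.
  m_8 = 20*4 - 39 = 41, d_8 = (1701 - 41^2)/20 = 20/20 = 1, a_8 = floor((41 + 41)/1) = 82.
  m_9 = 1*82 - 41 = 41, d_9 = (1701 - 41^2)/1 = 20/1 = 20: (m_9, d_9) = (m_1, d_1) = (41, 20), so from here the quotients repeat a_1, ..., a_8; the period length is 8.
Hence the expansion of sqrt(1701) is a_0 = 41 followed by the repeating block 4, 8, 1, 10, 1, 8, 4, 82 (period 8).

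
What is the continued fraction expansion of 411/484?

[0; 1, 5, 1, 1, 1, 2, 2, 1, 2]

Run the Euclidean algorithm on 411 and 484; the successive quotients are the partial quotients a_0, a_1, ... (each step inverts the fractional part left over by the previous one):
  411 = 0*484 + 411, so a_0 = 0.
  484 = 1*411 + 73, so a_1 = 1.
  411 = 5*73 + 46, so a_2 = 5.
  73 = 1*46 + 27, so a_3 = 1.
  46 = 1*27 + 19, so a_4 = 1.
  27 = 1*19 + 8, so a_5 = 1.
  19 = 2*8 + 3, so a_6 = 2.
  8 = 2*3 + 2, so a_7 = 2.
  3 = 1*2 + 1, so a_8 = 1.
  2 = 2*1 + 0, so a_9 = 2.
The remainder reaches 0 after 10 divisions, so the expansion has 10 partial quotients, read off in order.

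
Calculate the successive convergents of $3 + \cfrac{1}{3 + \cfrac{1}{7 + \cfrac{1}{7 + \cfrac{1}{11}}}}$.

3/1, 10/3, 73/22, 521/157, 5804/1749

Using the convergent recurrence p_i = a_i*p_{i-1} + p_{i-2}, q_i = a_i*q_{i-1} + q_{i-2} with p_{-2}=0, p_{-1}=1, q_{-2}=1, q_{-1}=0:
  i=0: a_0=3, p_0 = 3*1 + 0 = 3, q_0 = 3*0 + 1 = 1.
  i=1: a_1=3, p_1 = 3*3 + 1 = 10, q_1 = 3*1 + 0 = 3.
  i=2: a_2=7, p_2 = 7*10 + 3 = 73, q_2 = 7*3 + 1 = 22.
  i=3: a_3=7, p_3 = 7*73 + 10 = 521, q_3 = 7*22 + 3 = 157.
  i=4: a_4=11, p_4 = 11*521 + 73 = 5804, q_4 = 11*157 + 22 = 1749.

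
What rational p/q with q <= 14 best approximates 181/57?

35/11

Expand x = 181/57 as a continued fraction with the Euclidean algorithm:
  181 = 3*57 + 10, so a_0 = 3.
  57 = 5*10 + 7, so a_1 = 5.
  10 = 1*7 + 3, so a_2 = 1.
  7 = 2*3 + 1, so a_3 = 2.
  3 = 3*1 + 0, so a_4 = 3.
so x = [3; 5, 1, 2, 3].
Convergents (p_i = a_i*p_{i-1} + p_{i-2}, q_i = a_i*q_{i-1} + q_{i-2} with p_{-2}=0, p_{-1}=1, q_{-2}=1, q_{-1}=0), until the denominator exceeds 14:
  i=0: a_0=3, p_0 = 3*1 + 0 = 3, q_0 = 3*0 + 1 = 1.
  i=1: a_1=5, p_1 = 5*3 + 1 = 16, q_1 = 5*1 + 0 = 5.
  i=2: a_2=1, p_2 = 1*16 + 3 = 19, q_2 = 1*5 + 1 = 6.
  i=3: a_3=2, p_3 = 2*19 + 16 = 54, q_3 = 2*6 + 5 = 17.
q_3 = 17 > 14, so the last convergent with denominator <= 14 is p_2/q_2 = 19/6.
The closest fraction with denominator <= 14 is either p_2/q_2 or the intermediate fraction (k*p_2 + p_1)/(k*q_2 + q_1) with the largest k >= 1 whose denominator stays <= 14; these approach x as k grows, and every other convergent or intermediate fraction in range is farther away.
Largest k: floor((14 - q_1)/q_2) = floor((14 - 5)/6) = 1.
That gives (1*19 + 16)/(1*6 + 5) = 35/11.
Compare the errors: |x - 19/6| = |181*6 - 19*57|/(57*6) = 3/342, and |x - 35/11| = |181*11 - 35*57|/(57*11) = 4/627.
Cross-multiplying, 4*342 = 1368 < 1881 = 3*627, so 4/627 is smaller: the intermediate fraction 35/11 is closer to x than 19/6.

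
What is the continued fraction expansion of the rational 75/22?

Run the Euclidean algorithm on 75 and 22; the successive quotients are the partial quotients a_0, a_1, ... (each step inverts the fractional part left over by the previous one):
  75 = 3*22 + 9, so a_0 = 3.
  22 = 2*9 + 4, so a_1 = 2.
  9 = 2*4 + 1, so a_2 = 2.
  4 = 4*1 + 0, so a_3 = 4.
The remainder reaches 0 after 4 divisions, so the expansion has 4 partial quotients, read off in order.

[3; 2, 2, 4]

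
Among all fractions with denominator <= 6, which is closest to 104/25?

25/6

Expand x = 104/25 as a continued fraction with the Euclidean algorithm:
  104 = 4*25 + 4, so a_0 = 4.
  25 = 6*4 + 1, so a_1 = 6.
  4 = 4*1 + 0, so a_2 = 4.
so x = [4; 6, 4].
Convergents (p_i = a_i*p_{i-1} + p_{i-2}, q_i = a_i*q_{i-1} + q_{i-2} with p_{-2}=0, p_{-1}=1, q_{-2}=1, q_{-1}=0), until the denominator exceeds 6:
  i=0: a_0=4, p_0 = 4*1 + 0 = 4, q_0 = 4*0 + 1 = 1.
  i=1: a_1=6, p_1 = 6*4 + 1 = 25, q_1 = 6*1 + 0 = 6.
  i=2: a_2=4, p_2 = 4*25 + 4 = 104, q_2 = 4*6 + 1 = 25.
q_2 = 25 > 6, so the last convergent with denominator <= 6 is p_1/q_1 = 25/6.
The closest fraction with denominator <= 6 is either p_1/q_1 or the intermediate fraction (k*p_1 + p_0)/(k*q_1 + q_0) with the largest k >= 1 whose denominator stays <= 6; these approach x as k grows, and every other convergent or intermediate fraction in range is farther away.
Largest k: floor((6 - q_0)/q_1) = floor((6 - 1)/6) = 0.
Since k = 0, no intermediate fraction beyond p_1/q_1 has denominator <= 6, so the convergent 25/6 is the closest (its error is |104*6 - 25*25|/(25*6) = 1/150).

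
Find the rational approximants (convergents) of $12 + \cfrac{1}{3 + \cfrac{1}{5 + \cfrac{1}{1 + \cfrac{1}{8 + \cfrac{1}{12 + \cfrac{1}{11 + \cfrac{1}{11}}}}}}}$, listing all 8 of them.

12/1, 37/3, 197/16, 234/19, 2069/168, 25062/2035, 277751/22553, 3080323/250118

Using the convergent recurrence p_i = a_i*p_{i-1} + p_{i-2}, q_i = a_i*q_{i-1} + q_{i-2} with p_{-2}=0, p_{-1}=1, q_{-2}=1, q_{-1}=0:
  i=0: a_0=12, p_0 = 12*1 + 0 = 12, q_0 = 12*0 + 1 = 1.
  i=1: a_1=3, p_1 = 3*12 + 1 = 37, q_1 = 3*1 + 0 = 3.
  i=2: a_2=5, p_2 = 5*37 + 12 = 197, q_2 = 5*3 + 1 = 16.
  i=3: a_3=1, p_3 = 1*197 + 37 = 234, q_3 = 1*16 + 3 = 19.
  i=4: a_4=8, p_4 = 8*234 + 197 = 2069, q_4 = 8*19 + 16 = 168.
  i=5: a_5=12, p_5 = 12*2069 + 234 = 25062, q_5 = 12*168 + 19 = 2035.
  i=6: a_6=11, p_6 = 11*25062 + 2069 = 277751, q_6 = 11*2035 + 168 = 22553.
  i=7: a_7=11, p_7 = 11*277751 + 25062 = 3080323, q_7 = 11*22553 + 2035 = 250118.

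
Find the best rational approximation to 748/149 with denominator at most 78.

Expand x = 748/149 as a continued fraction with the Euclidean algorithm:
  748 = 5*149 + 3, so a_0 = 5.
  149 = 49*3 + 2, so a_1 = 49.
  3 = 1*2 + 1, so a_2 = 1.
  2 = 2*1 + 0, so a_3 = 2.
so x = [5; 49, 1, 2].
Convergents (p_i = a_i*p_{i-1} + p_{i-2}, q_i = a_i*q_{i-1} + q_{i-2} with p_{-2}=0, p_{-1}=1, q_{-2}=1, q_{-1}=0), until the denominator exceeds 78:
  i=0: a_0=5, p_0 = 5*1 + 0 = 5, q_0 = 5*0 + 1 = 1.
  i=1: a_1=49, p_1 = 49*5 + 1 = 246, q_1 = 49*1 + 0 = 49.
  i=2: a_2=1, p_2 = 1*246 + 5 = 251, q_2 = 1*49 + 1 = 50.
  i=3: a_3=2, p_3 = 2*251 + 246 = 748, q_3 = 2*50 + 49 = 149.
q_3 = 149 > 78, so the last convergent with denominator <= 78 is p_2/q_2 = 251/50.
The closest fraction with denominator <= 78 is either p_2/q_2 or the intermediate fraction (k*p_2 + p_1)/(k*q_2 + q_1) with the largest k >= 1 whose denominator stays <= 78; these approach x as k grows, and every other convergent or intermediate fraction in range is farther away.
Largest k: floor((78 - q_1)/q_2) = floor((78 - 49)/50) = 0.
Since k = 0, no intermediate fraction beyond p_2/q_2 has denominator <= 78, so the convergent 251/50 is the closest (its error is |748*50 - 251*149|/(149*50) = 1/7450).

251/50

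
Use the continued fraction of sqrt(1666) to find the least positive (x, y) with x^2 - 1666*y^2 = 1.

(x, y) = (2449, 60)

First expand sqrt(1666) as a continued fraction. With x_i = (sqrt(1666) + m_i)/d_i and (m_0, d_0) = (0, 1): a_0 = floor(sqrt(1666)) = 40, since 40^2 = 1600 <= 1666 < 1681 = 41^2.
Iterate m_{i+1} = d_i*a_i - m_i, d_{i+1} = (1666 - m_{i+1}^2)/d_i, a_{i+1} = floor((a_0 + m_{i+1})/d_{i+1}):
  m_1 = 1*40 - 0 = 40, d_1 = (1666 - 40^2)/1 = 66/1 = 66, a_1 = floor((40 + 40)/66) = 1.
  m_2 = 66*1 - 40 = 26, d_2 = (1666 - 26^2)/66 = 990/66 = 15, a_2 = floor((40 + 26)/15) = 4.
  m_3 = 15*4 - 26 = 34, d_3 = (1666 - 34^2)/15 = 510/15 = 34, a_3 = floor((40 + 34)/34) = 2.
  m_4 = 34*2 - 34 = 34, d_4 = (1666 - 34^2)/34 = 510/34 = 15, a_4 = floor((40 + 34)/15) = 4.
  m_5 = 15*4 - 34 = 26, d_5 = (1666 - 26^2)/15 = 990/15 = 66, a_5 = floor((40 + 26)/66) = 1.
  m_6 = 66*1 - 26 = 40, d_6 = (1666 - 40^2)/66 = 66/66 = 1, a_6 = floor((40 + 40)/1) = 80.
  m_7 = 1*80 - 40 = 40, d_7 = (1666 - 40^2)/1 = 66/1 = 66: (m_7, d_7) = (m_1, d_1) = (40, 66), so from here the quotients repeat a_1, ..., a_6; the period length is 6.
So sqrt(1666) = [40; (1, 4, 2, 4, 1, 80)] with period length k = 6.
k is even, so the fundamental solution of x^2 - 1666y^2 = 1 is (p_{k-1}, q_{k-1}) = (p_5, q_5); compute convergents through index 5.
Convergents (p_i = a_i*p_{i-1} + p_{i-2}, q_i = a_i*q_{i-1} + q_{i-2} with p_{-2}=0, p_{-1}=1, q_{-2}=1, q_{-1}=0):
  i=0: a_0=40, p_0 = 40*1 + 0 = 40, q_0 = 40*0 + 1 = 1.
  i=1: a_1=1, p_1 = 1*40 + 1 = 41, q_1 = 1*1 + 0 = 1.
  i=2: a_2=4, p_2 = 4*41 + 40 = 204, q_2 = 4*1 + 1 = 5.
  i=3: a_3=2, p_3 = 2*204 + 41 = 449, q_3 = 2*5 + 1 = 11.
  i=4: a_4=4, p_4 = 4*449 + 204 = 2000, q_4 = 4*11 + 5 = 49.
  i=5: a_5=1, p_5 = 1*2000 + 449 = 2449, q_5 = 1*49 + 11 = 60.
Check: 2449^2 - 1666*60^2 = 5997601 - 5997600 = 1, so (x, y) = (2449, 60) solves the equation, and by the theorem it is the least positive solution.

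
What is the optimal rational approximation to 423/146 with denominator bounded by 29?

84/29

Expand x = 423/146 as a continued fraction with the Euclidean algorithm:
  423 = 2*146 + 131, so a_0 = 2.
  146 = 1*131 + 15, so a_1 = 1.
  131 = 8*15 + 11, so a_2 = 8.
  15 = 1*11 + 4, so a_3 = 1.
  11 = 2*4 + 3, so a_4 = 2.
  4 = 1*3 + 1, so a_5 = 1.
  3 = 3*1 + 0, so a_6 = 3.
so x = [2; 1, 8, 1, 2, 1, 3].
Convergents (p_i = a_i*p_{i-1} + p_{i-2}, q_i = a_i*q_{i-1} + q_{i-2} with p_{-2}=0, p_{-1}=1, q_{-2}=1, q_{-1}=0), until the denominator exceeds 29:
  i=0: a_0=2, p_0 = 2*1 + 0 = 2, q_0 = 2*0 + 1 = 1.
  i=1: a_1=1, p_1 = 1*2 + 1 = 3, q_1 = 1*1 + 0 = 1.
  i=2: a_2=8, p_2 = 8*3 + 2 = 26, q_2 = 8*1 + 1 = 9.
  i=3: a_3=1, p_3 = 1*26 + 3 = 29, q_3 = 1*9 + 1 = 10.
  i=4: a_4=2, p_4 = 2*29 + 26 = 84, q_4 = 2*10 + 9 = 29.
  i=5: a_5=1, p_5 = 1*84 + 29 = 113, q_5 = 1*29 + 10 = 39.
q_5 = 39 > 29, so the last convergent with denominator <= 29 is p_4/q_4 = 84/29.
The closest fraction with denominator <= 29 is either p_4/q_4 or the intermediate fraction (k*p_4 + p_3)/(k*q_4 + q_3) with the largest k >= 1 whose denominator stays <= 29; these approach x as k grows, and every other convergent or intermediate fraction in range is farther away.
Largest k: floor((29 - q_3)/q_4) = floor((29 - 10)/29) = 0.
Since k = 0, no intermediate fraction beyond p_4/q_4 has denominator <= 29, so the convergent 84/29 is the closest (its error is |423*29 - 84*146|/(146*29) = 3/4234).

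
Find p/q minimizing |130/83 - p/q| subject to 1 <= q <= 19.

Expand x = 130/83 as a continued fraction with the Euclidean algorithm:
  130 = 1*83 + 47, so a_0 = 1.
  83 = 1*47 + 36, so a_1 = 1.
  47 = 1*36 + 11, so a_2 = 1.
  36 = 3*11 + 3, so a_3 = 3.
  11 = 3*3 + 2, so a_4 = 3.
  3 = 1*2 + 1, so a_5 = 1.
  2 = 2*1 + 0, so a_6 = 2.
so x = [1; 1, 1, 3, 3, 1, 2].
Convergents (p_i = a_i*p_{i-1} + p_{i-2}, q_i = a_i*q_{i-1} + q_{i-2} with p_{-2}=0, p_{-1}=1, q_{-2}=1, q_{-1}=0), until the denominator exceeds 19:
  i=0: a_0=1, p_0 = 1*1 + 0 = 1, q_0 = 1*0 + 1 = 1.
  i=1: a_1=1, p_1 = 1*1 + 1 = 2, q_1 = 1*1 + 0 = 1.
  i=2: a_2=1, p_2 = 1*2 + 1 = 3, q_2 = 1*1 + 1 = 2.
  i=3: a_3=3, p_3 = 3*3 + 2 = 11, q_3 = 3*2 + 1 = 7.
  i=4: a_4=3, p_4 = 3*11 + 3 = 36, q_4 = 3*7 + 2 = 23.
q_4 = 23 > 19, so the last convergent with denominator <= 19 is p_3/q_3 = 11/7.
The closest fraction with denominator <= 19 is either p_3/q_3 or the intermediate fraction (k*p_3 + p_2)/(k*q_3 + q_2) with the largest k >= 1 whose denominator stays <= 19; these approach x as k grows, and every other convergent or intermediate fraction in range is farther away.
Largest k: floor((19 - q_2)/q_3) = floor((19 - 2)/7) = 2.
That gives (2*11 + 3)/(2*7 + 2) = 25/16.
Compare the errors: |x - 11/7| = |130*7 - 11*83|/(83*7) = 3/581, and |x - 25/16| = |130*16 - 25*83|/(83*16) = 5/1328.
Cross-multiplying, 5*581 = 2905 < 3984 = 3*1328, so 5/1328 is smaller: the intermediate fraction 25/16 is closer to x than 11/7.

25/16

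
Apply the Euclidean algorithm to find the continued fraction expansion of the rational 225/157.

[1; 2, 3, 4, 5]

Run the Euclidean algorithm on 225 and 157; the successive quotients are the partial quotients a_0, a_1, ... (each step inverts the fractional part left over by the previous one):
  225 = 1*157 + 68, so a_0 = 1.
  157 = 2*68 + 21, so a_1 = 2.
  68 = 3*21 + 5, so a_2 = 3.
  21 = 4*5 + 1, so a_3 = 4.
  5 = 5*1 + 0, so a_4 = 5.
The remainder reaches 0 after 5 divisions, so the expansion has 5 partial quotients, read off in order.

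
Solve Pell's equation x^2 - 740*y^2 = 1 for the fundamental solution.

First expand sqrt(740) as a continued fraction. With x_i = (sqrt(740) + m_i)/d_i and (m_0, d_0) = (0, 1): a_0 = floor(sqrt(740)) = 27, since 27^2 = 729 <= 740 < 784 = 28^2.
Iterate m_{i+1} = d_i*a_i - m_i, d_{i+1} = (740 - m_{i+1}^2)/d_i, a_{i+1} = floor((a_0 + m_{i+1})/d_{i+1}):
  m_1 = 1*27 - 0 = 27, d_1 = (740 - 27^2)/1 = 11/1 = 11, a_1 = floor((27 + 27)/11) = 4.
  m_2 = 11*4 - 27 = 17, d_2 = (740 - 17^2)/11 = 451/11 = 41, a_2 = floor((27 + 17)/41) = 1.
  m_3 = 41*1 - 17 = 24, d_3 = (740 - 24^2)/41 = 164/41 = 4, a_3 = floor((27 + 24)/4) = 12.
  m_4 = 4*12 - 24 = 24, d_4 = (740 - 24^2)/4 = 164/4 = 41, a_4 = floor((27 + 24)/41) = 1.
  m_5 = 41*1 - 24 = 17, d_5 = (740 - 17^2)/41 = 451/41 = 11, a_5 = floor((27 + 17)/11) = 4.
  m_6 = 11*4 - 17 = 27, d_6 = (740 - 27^2)/11 = 11/11 = 1, a_6 = floor((27 + 27)/1) = 54.
  m_7 = 1*54 - 27 = 27, d_7 = (740 - 27^2)/1 = 11/1 = 11: (m_7, d_7) = (m_1, d_1) = (27, 11), so from here the quotients repeat a_1, ..., a_6; the period length is 6.
So sqrt(740) = [27; (4, 1, 12, 1, 4, 54)] with period length k = 6.
k is even, so the fundamental solution of x^2 - 740y^2 = 1 is (p_{k-1}, q_{k-1}) = (p_5, q_5); compute convergents through index 5.
Convergents (p_i = a_i*p_{i-1} + p_{i-2}, q_i = a_i*q_{i-1} + q_{i-2} with p_{-2}=0, p_{-1}=1, q_{-2}=1, q_{-1}=0):
  i=0: a_0=27, p_0 = 27*1 + 0 = 27, q_0 = 27*0 + 1 = 1.
  i=1: a_1=4, p_1 = 4*27 + 1 = 109, q_1 = 4*1 + 0 = 4.
  i=2: a_2=1, p_2 = 1*109 + 27 = 136, q_2 = 1*4 + 1 = 5.
  i=3: a_3=12, p_3 = 12*136 + 109 = 1741, q_3 = 12*5 + 4 = 64.
  i=4: a_4=1, p_4 = 1*1741 + 136 = 1877, q_4 = 1*64 + 5 = 69.
  i=5: a_5=4, p_5 = 4*1877 + 1741 = 9249, q_5 = 4*69 + 64 = 340.
Check: 9249^2 - 740*340^2 = 85544001 - 85544000 = 1, so (x, y) = (9249, 340) solves the equation, and by the theorem it is the least positive solution.

(x, y) = (9249, 340)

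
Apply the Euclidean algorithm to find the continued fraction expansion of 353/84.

Run the Euclidean algorithm on 353 and 84; the successive quotients are the partial quotients a_0, a_1, ... (each step inverts the fractional part left over by the previous one):
  353 = 4*84 + 17, so a_0 = 4.
  84 = 4*17 + 16, so a_1 = 4.
  17 = 1*16 + 1, so a_2 = 1.
  16 = 16*1 + 0, so a_3 = 16.
The remainder reaches 0 after 4 divisions, so the expansion has 4 partial quotients, read off in order.

[4; 4, 1, 16]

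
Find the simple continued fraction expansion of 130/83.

Run the Euclidean algorithm on 130 and 83; the successive quotients are the partial quotients a_0, a_1, ... (each step inverts the fractional part left over by the previous one):
  130 = 1*83 + 47, so a_0 = 1.
  83 = 1*47 + 36, so a_1 = 1.
  47 = 1*36 + 11, so a_2 = 1.
  36 = 3*11 + 3, so a_3 = 3.
  11 = 3*3 + 2, so a_4 = 3.
  3 = 1*2 + 1, so a_5 = 1.
  2 = 2*1 + 0, so a_6 = 2.
The remainder reaches 0 after 7 divisions, so the expansion has 7 partial quotients, read off in order.

[1; 1, 1, 3, 3, 1, 2]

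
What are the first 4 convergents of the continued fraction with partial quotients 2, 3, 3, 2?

2/1, 7/3, 23/10, 53/23

Using the convergent recurrence p_i = a_i*p_{i-1} + p_{i-2}, q_i = a_i*q_{i-1} + q_{i-2} with p_{-2}=0, p_{-1}=1, q_{-2}=1, q_{-1}=0:
  i=0: a_0=2, p_0 = 2*1 + 0 = 2, q_0 = 2*0 + 1 = 1.
  i=1: a_1=3, p_1 = 3*2 + 1 = 7, q_1 = 3*1 + 0 = 3.
  i=2: a_2=3, p_2 = 3*7 + 2 = 23, q_2 = 3*3 + 1 = 10.
  i=3: a_3=2, p_3 = 2*23 + 7 = 53, q_3 = 2*10 + 3 = 23.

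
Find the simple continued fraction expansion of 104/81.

[1; 3, 1, 1, 11]

Run the Euclidean algorithm on 104 and 81; the successive quotients are the partial quotients a_0, a_1, ... (each step inverts the fractional part left over by the previous one):
  104 = 1*81 + 23, so a_0 = 1.
  81 = 3*23 + 12, so a_1 = 3.
  23 = 1*12 + 11, so a_2 = 1.
  12 = 1*11 + 1, so a_3 = 1.
  11 = 11*1 + 0, so a_4 = 11.
The remainder reaches 0 after 5 divisions, so the expansion has 5 partial quotients, read off in order.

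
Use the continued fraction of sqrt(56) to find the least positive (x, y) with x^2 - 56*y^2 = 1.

First expand sqrt(56) as a continued fraction. With x_i = (sqrt(56) + m_i)/d_i and (m_0, d_0) = (0, 1): a_0 = floor(sqrt(56)) = 7, since 7^2 = 49 <= 56 < 64 = 8^2.
Iterate m_{i+1} = d_i*a_i - m_i, d_{i+1} = (56 - m_{i+1}^2)/d_i, a_{i+1} = floor((a_0 + m_{i+1})/d_{i+1}):
  m_1 = 1*7 - 0 = 7, d_1 = (56 - 7^2)/1 = 7/1 = 7, a_1 = floor((7 + 7)/7) = 2.
  m_2 = 7*2 - 7 = 7, d_2 = (56 - 7^2)/7 = 7/7 = 1, a_2 = floor((7 + 7)/1) = 14.
  m_3 = 1*14 - 7 = 7, d_3 = (56 - 7^2)/1 = 7/1 = 7: (m_3, d_3) = (m_1, d_1) = (7, 7), so from here the quotients repeat a_1, a_2; the period length is 2.
So sqrt(56) = [7; (2, 14)] with period length k = 2.
k is even, so the fundamental solution of x^2 - 56y^2 = 1 is (p_{k-1}, q_{k-1}) = (p_1, q_1); compute convergents through index 1.
Convergents (p_i = a_i*p_{i-1} + p_{i-2}, q_i = a_i*q_{i-1} + q_{i-2} with p_{-2}=0, p_{-1}=1, q_{-2}=1, q_{-1}=0):
  i=0: a_0=7, p_0 = 7*1 + 0 = 7, q_0 = 7*0 + 1 = 1.
  i=1: a_1=2, p_1 = 2*7 + 1 = 15, q_1 = 2*1 + 0 = 2.
Check: 15^2 - 56*2^2 = 225 - 224 = 1, so (x, y) = (15, 2) solves the equation, and by the theorem it is the least positive solution.

(x, y) = (15, 2)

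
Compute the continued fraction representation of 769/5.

Run the Euclidean algorithm on 769 and 5; the successive quotients are the partial quotients a_0, a_1, ... (each step inverts the fractional part left over by the previous one):
  769 = 153*5 + 4, so a_0 = 153.
  5 = 1*4 + 1, so a_1 = 1.
  4 = 4*1 + 0, so a_2 = 4.
The remainder reaches 0 after 3 divisions, so the expansion has 3 partial quotients, read off in order.

[153; 1, 4]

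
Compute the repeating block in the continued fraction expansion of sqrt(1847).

[42; (1, 41, 1, 84)]

Write x_i = (sqrt(1847) + m_i)/d_i with (m_0, d_0) = (0, 1). a_0 = floor(sqrt(1847)) = 42, since 42^2 = 1764 <= 1847 < 1849 = 43^2.
Iterate m_{i+1} = d_i*a_i - m_i, d_{i+1} = (1847 - m_{i+1}^2)/d_i, a_{i+1} = floor((a_0 + m_{i+1})/d_{i+1}):
  m_1 = 1*42 - 0 = 42, d_1 = (1847 - 42^2)/1 = 83/1 = 83, a_1 = floor((42 + 42)/83) = 1.
  m_2 = 83*1 - 42 = 41, d_2 = (1847 - 41^2)/83 = 166/83 = 2, a_2 = floor((42 + 41)/2) = 41.
  m_3 = 2*41 - 41 = 41, d_3 = (1847 - 41^2)/2 = 166/2 = 83, a_3 = floor((42 + 41)/83) = 1.
  m_4 = 83*1 - 41 = 42, d_4 = (1847 - 42^2)/83 = 83/83 = 1, a_4 = floor((42 + 42)/1) = 84.
  m_5 = 1*84 - 42 = 42, d_5 = (1847 - 42^2)/1 = 83/1 = 83: (m_5, d_5) = (m_1, d_1) = (42, 83), so from here the quotients repeat a_1, ..., a_4; the period length is 4.
Hence the expansion of sqrt(1847) is a_0 = 42 followed by the repeating block 1, 41, 1, 84 (period 4).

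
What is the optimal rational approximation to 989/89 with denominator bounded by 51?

Expand x = 989/89 as a continued fraction with the Euclidean algorithm:
  989 = 11*89 + 10, so a_0 = 11.
  89 = 8*10 + 9, so a_1 = 8.
  10 = 1*9 + 1, so a_2 = 1.
  9 = 9*1 + 0, so a_3 = 9.
so x = [11; 8, 1, 9].
Convergents (p_i = a_i*p_{i-1} + p_{i-2}, q_i = a_i*q_{i-1} + q_{i-2} with p_{-2}=0, p_{-1}=1, q_{-2}=1, q_{-1}=0), until the denominator exceeds 51:
  i=0: a_0=11, p_0 = 11*1 + 0 = 11, q_0 = 11*0 + 1 = 1.
  i=1: a_1=8, p_1 = 8*11 + 1 = 89, q_1 = 8*1 + 0 = 8.
  i=2: a_2=1, p_2 = 1*89 + 11 = 100, q_2 = 1*8 + 1 = 9.
  i=3: a_3=9, p_3 = 9*100 + 89 = 989, q_3 = 9*9 + 8 = 89.
q_3 = 89 > 51, so the last convergent with denominator <= 51 is p_2/q_2 = 100/9.
The closest fraction with denominator <= 51 is either p_2/q_2 or the intermediate fraction (k*p_2 + p_1)/(k*q_2 + q_1) with the largest k >= 1 whose denominator stays <= 51; these approach x as k grows, and every other convergent or intermediate fraction in range is farther away.
Largest k: floor((51 - q_1)/q_2) = floor((51 - 8)/9) = 4.
That gives (4*100 + 89)/(4*9 + 8) = 489/44.
Compare the errors: |x - 100/9| = |989*9 - 100*89|/(89*9) = 1/801, and |x - 489/44| = |989*44 - 489*89|/(89*44) = 5/3916.
Cross-multiplying, 1*3916 = 3916 < 4005 = 5*801, so 1/801 is smaller: the convergent 100/9 is closer to x than 489/44.

100/9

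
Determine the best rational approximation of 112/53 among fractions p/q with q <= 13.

Expand x = 112/53 as a continued fraction with the Euclidean algorithm:
  112 = 2*53 + 6, so a_0 = 2.
  53 = 8*6 + 5, so a_1 = 8.
  6 = 1*5 + 1, so a_2 = 1.
  5 = 5*1 + 0, so a_3 = 5.
so x = [2; 8, 1, 5].
Convergents (p_i = a_i*p_{i-1} + p_{i-2}, q_i = a_i*q_{i-1} + q_{i-2} with p_{-2}=0, p_{-1}=1, q_{-2}=1, q_{-1}=0), until the denominator exceeds 13:
  i=0: a_0=2, p_0 = 2*1 + 0 = 2, q_0 = 2*0 + 1 = 1.
  i=1: a_1=8, p_1 = 8*2 + 1 = 17, q_1 = 8*1 + 0 = 8.
  i=2: a_2=1, p_2 = 1*17 + 2 = 19, q_2 = 1*8 + 1 = 9.
  i=3: a_3=5, p_3 = 5*19 + 17 = 112, q_3 = 5*9 + 8 = 53.
q_3 = 53 > 13, so the last convergent with denominator <= 13 is p_2/q_2 = 19/9.
The closest fraction with denominator <= 13 is either p_2/q_2 or the intermediate fraction (k*p_2 + p_1)/(k*q_2 + q_1) with the largest k >= 1 whose denominator stays <= 13; these approach x as k grows, and every other convergent or intermediate fraction in range is farther away.
Largest k: floor((13 - q_1)/q_2) = floor((13 - 8)/9) = 0.
Since k = 0, no intermediate fraction beyond p_2/q_2 has denominator <= 13, so the convergent 19/9 is the closest (its error is |112*9 - 19*53|/(53*9) = 1/477).

19/9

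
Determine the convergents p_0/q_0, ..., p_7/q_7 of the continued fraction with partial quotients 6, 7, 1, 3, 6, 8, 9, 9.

6/1, 43/7, 49/8, 190/31, 1189/194, 9702/1583, 88507/14441, 806265/131552

Using the convergent recurrence p_i = a_i*p_{i-1} + p_{i-2}, q_i = a_i*q_{i-1} + q_{i-2} with p_{-2}=0, p_{-1}=1, q_{-2}=1, q_{-1}=0:
  i=0: a_0=6, p_0 = 6*1 + 0 = 6, q_0 = 6*0 + 1 = 1.
  i=1: a_1=7, p_1 = 7*6 + 1 = 43, q_1 = 7*1 + 0 = 7.
  i=2: a_2=1, p_2 = 1*43 + 6 = 49, q_2 = 1*7 + 1 = 8.
  i=3: a_3=3, p_3 = 3*49 + 43 = 190, q_3 = 3*8 + 7 = 31.
  i=4: a_4=6, p_4 = 6*190 + 49 = 1189, q_4 = 6*31 + 8 = 194.
  i=5: a_5=8, p_5 = 8*1189 + 190 = 9702, q_5 = 8*194 + 31 = 1583.
  i=6: a_6=9, p_6 = 9*9702 + 1189 = 88507, q_6 = 9*1583 + 194 = 14441.
  i=7: a_7=9, p_7 = 9*88507 + 9702 = 806265, q_7 = 9*14441 + 1583 = 131552.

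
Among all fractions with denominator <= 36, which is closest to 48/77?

Expand x = 48/77 as a continued fraction with the Euclidean algorithm:
  48 = 0*77 + 48, so a_0 = 0.
  77 = 1*48 + 29, so a_1 = 1.
  48 = 1*29 + 19, so a_2 = 1.
  29 = 1*19 + 10, so a_3 = 1.
  19 = 1*10 + 9, so a_4 = 1.
  10 = 1*9 + 1, so a_5 = 1.
  9 = 9*1 + 0, so a_6 = 9.
so x = [0; 1, 1, 1, 1, 1, 9].
Convergents (p_i = a_i*p_{i-1} + p_{i-2}, q_i = a_i*q_{i-1} + q_{i-2} with p_{-2}=0, p_{-1}=1, q_{-2}=1, q_{-1}=0), until the denominator exceeds 36:
  i=0: a_0=0, p_0 = 0*1 + 0 = 0, q_0 = 0*0 + 1 = 1.
  i=1: a_1=1, p_1 = 1*0 + 1 = 1, q_1 = 1*1 + 0 = 1.
  i=2: a_2=1, p_2 = 1*1 + 0 = 1, q_2 = 1*1 + 1 = 2.
  i=3: a_3=1, p_3 = 1*1 + 1 = 2, q_3 = 1*2 + 1 = 3.
  i=4: a_4=1, p_4 = 1*2 + 1 = 3, q_4 = 1*3 + 2 = 5.
  i=5: a_5=1, p_5 = 1*3 + 2 = 5, q_5 = 1*5 + 3 = 8.
  i=6: a_6=9, p_6 = 9*5 + 3 = 48, q_6 = 9*8 + 5 = 77.
q_6 = 77 > 36, so the last convergent with denominator <= 36 is p_5/q_5 = 5/8.
The closest fraction with denominator <= 36 is either p_5/q_5 or the intermediate fraction (k*p_5 + p_4)/(k*q_5 + q_4) with the largest k >= 1 whose denominator stays <= 36; these approach x as k grows, and every other convergent or intermediate fraction in range is farther away.
Largest k: floor((36 - q_4)/q_5) = floor((36 - 5)/8) = 3.
That gives (3*5 + 3)/(3*8 + 5) = 18/29.
Compare the errors: |x - 5/8| = |48*8 - 5*77|/(77*8) = 1/616, and |x - 18/29| = |48*29 - 18*77|/(77*29) = 6/2233.
Cross-multiplying, 1*2233 = 2233 < 3696 = 6*616, so 1/616 is smaller: the convergent 5/8 is closer to x than 18/29.

5/8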